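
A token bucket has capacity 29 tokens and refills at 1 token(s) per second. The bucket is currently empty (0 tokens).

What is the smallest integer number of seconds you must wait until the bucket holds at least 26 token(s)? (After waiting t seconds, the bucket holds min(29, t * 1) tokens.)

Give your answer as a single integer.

Answer: 26

Derivation:
Need t * 1 >= 26, so t >= 26/1.
Smallest integer t = ceil(26/1) = 26.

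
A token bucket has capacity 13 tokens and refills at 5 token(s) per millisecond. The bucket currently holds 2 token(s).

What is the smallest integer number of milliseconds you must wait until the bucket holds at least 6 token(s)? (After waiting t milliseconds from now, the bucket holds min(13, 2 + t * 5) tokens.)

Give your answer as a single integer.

Need 2 + t * 5 >= 6, so t >= 4/5.
Smallest integer t = ceil(4/5) = 1.

Answer: 1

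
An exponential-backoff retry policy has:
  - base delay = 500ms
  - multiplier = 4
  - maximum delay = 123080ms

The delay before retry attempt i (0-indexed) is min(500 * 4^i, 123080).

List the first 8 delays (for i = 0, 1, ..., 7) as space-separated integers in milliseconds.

Computing each delay:
  i=0: min(500*4^0, 123080) = 500
  i=1: min(500*4^1, 123080) = 2000
  i=2: min(500*4^2, 123080) = 8000
  i=3: min(500*4^3, 123080) = 32000
  i=4: min(500*4^4, 123080) = 123080
  i=5: min(500*4^5, 123080) = 123080
  i=6: min(500*4^6, 123080) = 123080
  i=7: min(500*4^7, 123080) = 123080

Answer: 500 2000 8000 32000 123080 123080 123080 123080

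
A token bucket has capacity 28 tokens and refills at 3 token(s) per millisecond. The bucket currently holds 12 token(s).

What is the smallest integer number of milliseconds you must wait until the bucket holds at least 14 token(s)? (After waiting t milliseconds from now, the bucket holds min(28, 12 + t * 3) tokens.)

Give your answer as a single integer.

Need 12 + t * 3 >= 14, so t >= 2/3.
Smallest integer t = ceil(2/3) = 1.

Answer: 1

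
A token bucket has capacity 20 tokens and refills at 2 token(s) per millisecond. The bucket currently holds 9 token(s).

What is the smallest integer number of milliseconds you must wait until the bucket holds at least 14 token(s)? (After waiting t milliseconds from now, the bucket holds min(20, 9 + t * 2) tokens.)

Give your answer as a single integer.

Need 9 + t * 2 >= 14, so t >= 5/2.
Smallest integer t = ceil(5/2) = 3.

Answer: 3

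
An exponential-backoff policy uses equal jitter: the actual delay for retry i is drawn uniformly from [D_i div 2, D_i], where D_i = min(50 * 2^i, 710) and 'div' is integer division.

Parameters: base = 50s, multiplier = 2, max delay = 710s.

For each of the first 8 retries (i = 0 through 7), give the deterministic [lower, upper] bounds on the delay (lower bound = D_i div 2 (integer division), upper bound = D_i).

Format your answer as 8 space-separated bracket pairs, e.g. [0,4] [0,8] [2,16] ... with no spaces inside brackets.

Answer: [25,50] [50,100] [100,200] [200,400] [355,710] [355,710] [355,710] [355,710]

Derivation:
Computing bounds per retry:
  i=0: D_i=min(50*2^0,710)=50, bounds=[25,50]
  i=1: D_i=min(50*2^1,710)=100, bounds=[50,100]
  i=2: D_i=min(50*2^2,710)=200, bounds=[100,200]
  i=3: D_i=min(50*2^3,710)=400, bounds=[200,400]
  i=4: D_i=min(50*2^4,710)=710, bounds=[355,710]
  i=5: D_i=min(50*2^5,710)=710, bounds=[355,710]
  i=6: D_i=min(50*2^6,710)=710, bounds=[355,710]
  i=7: D_i=min(50*2^7,710)=710, bounds=[355,710]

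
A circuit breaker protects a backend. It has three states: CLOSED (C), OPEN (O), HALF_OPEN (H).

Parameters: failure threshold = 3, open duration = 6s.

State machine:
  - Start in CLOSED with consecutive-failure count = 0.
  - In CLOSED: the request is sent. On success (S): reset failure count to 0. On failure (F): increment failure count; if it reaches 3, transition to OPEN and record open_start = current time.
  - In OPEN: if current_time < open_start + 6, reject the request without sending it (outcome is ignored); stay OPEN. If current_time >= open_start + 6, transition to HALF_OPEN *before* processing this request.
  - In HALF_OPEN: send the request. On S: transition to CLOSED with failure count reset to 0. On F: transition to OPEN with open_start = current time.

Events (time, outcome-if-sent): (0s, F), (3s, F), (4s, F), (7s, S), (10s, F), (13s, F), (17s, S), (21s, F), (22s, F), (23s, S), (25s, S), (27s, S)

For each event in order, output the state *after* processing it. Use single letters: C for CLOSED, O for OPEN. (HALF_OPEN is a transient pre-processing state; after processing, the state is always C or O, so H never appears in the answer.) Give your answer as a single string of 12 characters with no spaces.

Answer: CCOOOOCCCCCC

Derivation:
State after each event:
  event#1 t=0s outcome=F: state=CLOSED
  event#2 t=3s outcome=F: state=CLOSED
  event#3 t=4s outcome=F: state=OPEN
  event#4 t=7s outcome=S: state=OPEN
  event#5 t=10s outcome=F: state=OPEN
  event#6 t=13s outcome=F: state=OPEN
  event#7 t=17s outcome=S: state=CLOSED
  event#8 t=21s outcome=F: state=CLOSED
  event#9 t=22s outcome=F: state=CLOSED
  event#10 t=23s outcome=S: state=CLOSED
  event#11 t=25s outcome=S: state=CLOSED
  event#12 t=27s outcome=S: state=CLOSED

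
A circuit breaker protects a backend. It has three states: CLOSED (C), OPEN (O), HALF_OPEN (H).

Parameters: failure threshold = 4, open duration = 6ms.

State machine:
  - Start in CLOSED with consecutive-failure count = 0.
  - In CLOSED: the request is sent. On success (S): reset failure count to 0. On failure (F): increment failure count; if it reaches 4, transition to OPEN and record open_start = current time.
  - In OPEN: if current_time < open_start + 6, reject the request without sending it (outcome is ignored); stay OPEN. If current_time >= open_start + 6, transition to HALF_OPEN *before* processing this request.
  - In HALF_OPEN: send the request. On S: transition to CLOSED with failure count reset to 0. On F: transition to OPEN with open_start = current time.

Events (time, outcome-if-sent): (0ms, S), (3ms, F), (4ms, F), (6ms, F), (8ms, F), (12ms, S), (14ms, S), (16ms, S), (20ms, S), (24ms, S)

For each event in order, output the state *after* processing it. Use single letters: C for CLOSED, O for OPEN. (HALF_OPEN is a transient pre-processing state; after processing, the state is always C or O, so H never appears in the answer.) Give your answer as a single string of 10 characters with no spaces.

State after each event:
  event#1 t=0ms outcome=S: state=CLOSED
  event#2 t=3ms outcome=F: state=CLOSED
  event#3 t=4ms outcome=F: state=CLOSED
  event#4 t=6ms outcome=F: state=CLOSED
  event#5 t=8ms outcome=F: state=OPEN
  event#6 t=12ms outcome=S: state=OPEN
  event#7 t=14ms outcome=S: state=CLOSED
  event#8 t=16ms outcome=S: state=CLOSED
  event#9 t=20ms outcome=S: state=CLOSED
  event#10 t=24ms outcome=S: state=CLOSED

Answer: CCCCOOCCCC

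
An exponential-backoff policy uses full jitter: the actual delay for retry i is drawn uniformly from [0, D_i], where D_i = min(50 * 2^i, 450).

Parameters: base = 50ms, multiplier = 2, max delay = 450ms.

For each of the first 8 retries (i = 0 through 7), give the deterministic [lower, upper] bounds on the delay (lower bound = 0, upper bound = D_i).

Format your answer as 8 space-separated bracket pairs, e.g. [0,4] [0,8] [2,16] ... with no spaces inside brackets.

Answer: [0,50] [0,100] [0,200] [0,400] [0,450] [0,450] [0,450] [0,450]

Derivation:
Computing bounds per retry:
  i=0: D_i=min(50*2^0,450)=50, bounds=[0,50]
  i=1: D_i=min(50*2^1,450)=100, bounds=[0,100]
  i=2: D_i=min(50*2^2,450)=200, bounds=[0,200]
  i=3: D_i=min(50*2^3,450)=400, bounds=[0,400]
  i=4: D_i=min(50*2^4,450)=450, bounds=[0,450]
  i=5: D_i=min(50*2^5,450)=450, bounds=[0,450]
  i=6: D_i=min(50*2^6,450)=450, bounds=[0,450]
  i=7: D_i=min(50*2^7,450)=450, bounds=[0,450]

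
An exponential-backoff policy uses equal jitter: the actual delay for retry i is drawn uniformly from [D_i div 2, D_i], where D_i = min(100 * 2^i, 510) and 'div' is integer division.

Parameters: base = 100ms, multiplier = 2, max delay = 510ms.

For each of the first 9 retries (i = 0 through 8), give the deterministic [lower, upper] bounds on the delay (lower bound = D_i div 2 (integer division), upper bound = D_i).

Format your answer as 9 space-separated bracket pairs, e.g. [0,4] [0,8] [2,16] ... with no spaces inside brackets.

Computing bounds per retry:
  i=0: D_i=min(100*2^0,510)=100, bounds=[50,100]
  i=1: D_i=min(100*2^1,510)=200, bounds=[100,200]
  i=2: D_i=min(100*2^2,510)=400, bounds=[200,400]
  i=3: D_i=min(100*2^3,510)=510, bounds=[255,510]
  i=4: D_i=min(100*2^4,510)=510, bounds=[255,510]
  i=5: D_i=min(100*2^5,510)=510, bounds=[255,510]
  i=6: D_i=min(100*2^6,510)=510, bounds=[255,510]
  i=7: D_i=min(100*2^7,510)=510, bounds=[255,510]
  i=8: D_i=min(100*2^8,510)=510, bounds=[255,510]

Answer: [50,100] [100,200] [200,400] [255,510] [255,510] [255,510] [255,510] [255,510] [255,510]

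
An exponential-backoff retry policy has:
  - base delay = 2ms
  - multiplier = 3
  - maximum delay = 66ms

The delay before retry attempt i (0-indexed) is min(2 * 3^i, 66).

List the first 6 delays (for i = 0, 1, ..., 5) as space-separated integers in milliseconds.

Answer: 2 6 18 54 66 66

Derivation:
Computing each delay:
  i=0: min(2*3^0, 66) = 2
  i=1: min(2*3^1, 66) = 6
  i=2: min(2*3^2, 66) = 18
  i=3: min(2*3^3, 66) = 54
  i=4: min(2*3^4, 66) = 66
  i=5: min(2*3^5, 66) = 66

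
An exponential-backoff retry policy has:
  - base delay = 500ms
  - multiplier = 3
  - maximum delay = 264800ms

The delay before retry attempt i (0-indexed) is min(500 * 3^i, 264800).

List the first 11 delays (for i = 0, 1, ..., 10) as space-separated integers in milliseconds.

Answer: 500 1500 4500 13500 40500 121500 264800 264800 264800 264800 264800

Derivation:
Computing each delay:
  i=0: min(500*3^0, 264800) = 500
  i=1: min(500*3^1, 264800) = 1500
  i=2: min(500*3^2, 264800) = 4500
  i=3: min(500*3^3, 264800) = 13500
  i=4: min(500*3^4, 264800) = 40500
  i=5: min(500*3^5, 264800) = 121500
  i=6: min(500*3^6, 264800) = 264800
  i=7: min(500*3^7, 264800) = 264800
  i=8: min(500*3^8, 264800) = 264800
  i=9: min(500*3^9, 264800) = 264800
  i=10: min(500*3^10, 264800) = 264800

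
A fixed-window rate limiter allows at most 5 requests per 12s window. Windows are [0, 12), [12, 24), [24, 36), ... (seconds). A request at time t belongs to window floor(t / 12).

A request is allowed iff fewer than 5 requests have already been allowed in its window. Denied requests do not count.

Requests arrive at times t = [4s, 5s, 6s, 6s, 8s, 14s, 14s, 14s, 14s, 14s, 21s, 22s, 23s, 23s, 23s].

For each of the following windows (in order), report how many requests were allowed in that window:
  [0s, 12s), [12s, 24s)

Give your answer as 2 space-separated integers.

Processing requests:
  req#1 t=4s (window 0): ALLOW
  req#2 t=5s (window 0): ALLOW
  req#3 t=6s (window 0): ALLOW
  req#4 t=6s (window 0): ALLOW
  req#5 t=8s (window 0): ALLOW
  req#6 t=14s (window 1): ALLOW
  req#7 t=14s (window 1): ALLOW
  req#8 t=14s (window 1): ALLOW
  req#9 t=14s (window 1): ALLOW
  req#10 t=14s (window 1): ALLOW
  req#11 t=21s (window 1): DENY
  req#12 t=22s (window 1): DENY
  req#13 t=23s (window 1): DENY
  req#14 t=23s (window 1): DENY
  req#15 t=23s (window 1): DENY

Allowed counts by window: 5 5

Answer: 5 5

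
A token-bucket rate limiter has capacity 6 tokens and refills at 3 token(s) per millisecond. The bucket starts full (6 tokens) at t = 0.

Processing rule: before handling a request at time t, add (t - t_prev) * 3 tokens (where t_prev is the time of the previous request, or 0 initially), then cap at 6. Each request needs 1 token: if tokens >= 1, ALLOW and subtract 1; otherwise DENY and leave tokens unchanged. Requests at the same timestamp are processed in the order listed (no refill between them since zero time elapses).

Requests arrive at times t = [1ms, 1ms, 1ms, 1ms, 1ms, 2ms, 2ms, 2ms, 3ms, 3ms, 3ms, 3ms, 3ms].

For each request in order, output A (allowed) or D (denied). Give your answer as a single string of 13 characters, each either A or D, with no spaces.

Answer: AAAAAAAAAAAAD

Derivation:
Simulating step by step:
  req#1 t=1ms: ALLOW
  req#2 t=1ms: ALLOW
  req#3 t=1ms: ALLOW
  req#4 t=1ms: ALLOW
  req#5 t=1ms: ALLOW
  req#6 t=2ms: ALLOW
  req#7 t=2ms: ALLOW
  req#8 t=2ms: ALLOW
  req#9 t=3ms: ALLOW
  req#10 t=3ms: ALLOW
  req#11 t=3ms: ALLOW
  req#12 t=3ms: ALLOW
  req#13 t=3ms: DENY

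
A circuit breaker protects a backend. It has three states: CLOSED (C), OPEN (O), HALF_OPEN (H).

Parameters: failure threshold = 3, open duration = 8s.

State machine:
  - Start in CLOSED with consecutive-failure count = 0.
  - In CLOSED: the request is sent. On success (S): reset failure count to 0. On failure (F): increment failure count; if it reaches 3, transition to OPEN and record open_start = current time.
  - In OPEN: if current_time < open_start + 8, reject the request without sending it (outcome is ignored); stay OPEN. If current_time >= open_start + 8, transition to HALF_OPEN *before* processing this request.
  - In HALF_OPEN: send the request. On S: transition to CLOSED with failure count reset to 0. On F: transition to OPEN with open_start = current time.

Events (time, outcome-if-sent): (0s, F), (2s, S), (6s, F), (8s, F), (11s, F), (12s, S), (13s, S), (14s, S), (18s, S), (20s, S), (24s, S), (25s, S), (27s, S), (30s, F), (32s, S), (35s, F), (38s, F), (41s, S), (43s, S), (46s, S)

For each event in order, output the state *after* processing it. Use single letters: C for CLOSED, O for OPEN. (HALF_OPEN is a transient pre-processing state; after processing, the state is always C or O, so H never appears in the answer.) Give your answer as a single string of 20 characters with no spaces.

State after each event:
  event#1 t=0s outcome=F: state=CLOSED
  event#2 t=2s outcome=S: state=CLOSED
  event#3 t=6s outcome=F: state=CLOSED
  event#4 t=8s outcome=F: state=CLOSED
  event#5 t=11s outcome=F: state=OPEN
  event#6 t=12s outcome=S: state=OPEN
  event#7 t=13s outcome=S: state=OPEN
  event#8 t=14s outcome=S: state=OPEN
  event#9 t=18s outcome=S: state=OPEN
  event#10 t=20s outcome=S: state=CLOSED
  event#11 t=24s outcome=S: state=CLOSED
  event#12 t=25s outcome=S: state=CLOSED
  event#13 t=27s outcome=S: state=CLOSED
  event#14 t=30s outcome=F: state=CLOSED
  event#15 t=32s outcome=S: state=CLOSED
  event#16 t=35s outcome=F: state=CLOSED
  event#17 t=38s outcome=F: state=CLOSED
  event#18 t=41s outcome=S: state=CLOSED
  event#19 t=43s outcome=S: state=CLOSED
  event#20 t=46s outcome=S: state=CLOSED

Answer: CCCCOOOOOCCCCCCCCCCC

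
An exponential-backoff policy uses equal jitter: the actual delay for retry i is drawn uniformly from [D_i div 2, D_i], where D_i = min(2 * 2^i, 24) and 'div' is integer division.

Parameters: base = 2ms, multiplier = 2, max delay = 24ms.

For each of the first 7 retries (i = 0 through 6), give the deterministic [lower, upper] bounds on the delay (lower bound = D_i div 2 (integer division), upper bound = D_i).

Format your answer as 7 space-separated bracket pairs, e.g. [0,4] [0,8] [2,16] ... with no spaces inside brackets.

Computing bounds per retry:
  i=0: D_i=min(2*2^0,24)=2, bounds=[1,2]
  i=1: D_i=min(2*2^1,24)=4, bounds=[2,4]
  i=2: D_i=min(2*2^2,24)=8, bounds=[4,8]
  i=3: D_i=min(2*2^3,24)=16, bounds=[8,16]
  i=4: D_i=min(2*2^4,24)=24, bounds=[12,24]
  i=5: D_i=min(2*2^5,24)=24, bounds=[12,24]
  i=6: D_i=min(2*2^6,24)=24, bounds=[12,24]

Answer: [1,2] [2,4] [4,8] [8,16] [12,24] [12,24] [12,24]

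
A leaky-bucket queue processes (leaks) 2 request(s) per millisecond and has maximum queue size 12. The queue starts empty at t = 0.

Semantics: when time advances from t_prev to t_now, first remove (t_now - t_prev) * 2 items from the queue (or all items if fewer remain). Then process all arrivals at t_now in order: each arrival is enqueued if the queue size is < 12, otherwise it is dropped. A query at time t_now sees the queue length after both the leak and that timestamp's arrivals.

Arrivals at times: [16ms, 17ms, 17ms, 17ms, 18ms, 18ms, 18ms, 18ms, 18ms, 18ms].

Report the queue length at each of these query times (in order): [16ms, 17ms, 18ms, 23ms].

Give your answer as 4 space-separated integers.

Answer: 1 3 7 0

Derivation:
Queue lengths at query times:
  query t=16ms: backlog = 1
  query t=17ms: backlog = 3
  query t=18ms: backlog = 7
  query t=23ms: backlog = 0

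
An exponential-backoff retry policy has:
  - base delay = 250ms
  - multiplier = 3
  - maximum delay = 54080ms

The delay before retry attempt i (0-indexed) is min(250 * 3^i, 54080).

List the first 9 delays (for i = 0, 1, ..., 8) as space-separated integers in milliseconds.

Answer: 250 750 2250 6750 20250 54080 54080 54080 54080

Derivation:
Computing each delay:
  i=0: min(250*3^0, 54080) = 250
  i=1: min(250*3^1, 54080) = 750
  i=2: min(250*3^2, 54080) = 2250
  i=3: min(250*3^3, 54080) = 6750
  i=4: min(250*3^4, 54080) = 20250
  i=5: min(250*3^5, 54080) = 54080
  i=6: min(250*3^6, 54080) = 54080
  i=7: min(250*3^7, 54080) = 54080
  i=8: min(250*3^8, 54080) = 54080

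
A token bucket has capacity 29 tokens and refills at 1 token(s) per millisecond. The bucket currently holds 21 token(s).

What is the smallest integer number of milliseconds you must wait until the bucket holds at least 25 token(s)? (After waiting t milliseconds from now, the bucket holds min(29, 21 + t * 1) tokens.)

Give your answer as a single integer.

Answer: 4

Derivation:
Need 21 + t * 1 >= 25, so t >= 4/1.
Smallest integer t = ceil(4/1) = 4.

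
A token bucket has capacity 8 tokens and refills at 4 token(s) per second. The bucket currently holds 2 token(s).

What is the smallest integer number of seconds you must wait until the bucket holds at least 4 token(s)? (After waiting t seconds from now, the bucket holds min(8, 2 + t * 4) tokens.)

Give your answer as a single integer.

Need 2 + t * 4 >= 4, so t >= 2/4.
Smallest integer t = ceil(2/4) = 1.

Answer: 1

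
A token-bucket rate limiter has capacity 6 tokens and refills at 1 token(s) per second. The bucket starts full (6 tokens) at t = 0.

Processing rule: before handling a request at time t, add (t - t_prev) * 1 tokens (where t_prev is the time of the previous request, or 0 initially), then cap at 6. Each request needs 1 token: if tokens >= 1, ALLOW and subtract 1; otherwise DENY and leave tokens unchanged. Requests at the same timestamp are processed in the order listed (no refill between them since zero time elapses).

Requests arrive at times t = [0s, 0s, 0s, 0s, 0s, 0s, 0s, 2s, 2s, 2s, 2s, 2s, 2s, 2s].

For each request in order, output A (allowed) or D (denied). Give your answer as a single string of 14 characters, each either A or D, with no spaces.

Simulating step by step:
  req#1 t=0s: ALLOW
  req#2 t=0s: ALLOW
  req#3 t=0s: ALLOW
  req#4 t=0s: ALLOW
  req#5 t=0s: ALLOW
  req#6 t=0s: ALLOW
  req#7 t=0s: DENY
  req#8 t=2s: ALLOW
  req#9 t=2s: ALLOW
  req#10 t=2s: DENY
  req#11 t=2s: DENY
  req#12 t=2s: DENY
  req#13 t=2s: DENY
  req#14 t=2s: DENY

Answer: AAAAAADAADDDDD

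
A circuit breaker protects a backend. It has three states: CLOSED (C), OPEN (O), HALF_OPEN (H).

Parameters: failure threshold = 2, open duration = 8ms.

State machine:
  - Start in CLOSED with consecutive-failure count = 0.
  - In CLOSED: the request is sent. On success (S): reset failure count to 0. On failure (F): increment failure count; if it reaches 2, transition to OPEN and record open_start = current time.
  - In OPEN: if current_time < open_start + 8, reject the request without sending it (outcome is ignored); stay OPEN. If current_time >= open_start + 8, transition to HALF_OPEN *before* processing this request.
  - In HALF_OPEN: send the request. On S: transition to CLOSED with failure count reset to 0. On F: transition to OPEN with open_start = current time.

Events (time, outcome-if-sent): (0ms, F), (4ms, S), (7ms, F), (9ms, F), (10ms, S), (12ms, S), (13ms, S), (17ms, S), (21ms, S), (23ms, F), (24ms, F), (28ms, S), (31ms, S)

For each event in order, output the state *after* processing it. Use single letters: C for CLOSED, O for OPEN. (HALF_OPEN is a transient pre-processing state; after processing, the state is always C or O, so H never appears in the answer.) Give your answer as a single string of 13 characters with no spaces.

State after each event:
  event#1 t=0ms outcome=F: state=CLOSED
  event#2 t=4ms outcome=S: state=CLOSED
  event#3 t=7ms outcome=F: state=CLOSED
  event#4 t=9ms outcome=F: state=OPEN
  event#5 t=10ms outcome=S: state=OPEN
  event#6 t=12ms outcome=S: state=OPEN
  event#7 t=13ms outcome=S: state=OPEN
  event#8 t=17ms outcome=S: state=CLOSED
  event#9 t=21ms outcome=S: state=CLOSED
  event#10 t=23ms outcome=F: state=CLOSED
  event#11 t=24ms outcome=F: state=OPEN
  event#12 t=28ms outcome=S: state=OPEN
  event#13 t=31ms outcome=S: state=OPEN

Answer: CCCOOOOCCCOOO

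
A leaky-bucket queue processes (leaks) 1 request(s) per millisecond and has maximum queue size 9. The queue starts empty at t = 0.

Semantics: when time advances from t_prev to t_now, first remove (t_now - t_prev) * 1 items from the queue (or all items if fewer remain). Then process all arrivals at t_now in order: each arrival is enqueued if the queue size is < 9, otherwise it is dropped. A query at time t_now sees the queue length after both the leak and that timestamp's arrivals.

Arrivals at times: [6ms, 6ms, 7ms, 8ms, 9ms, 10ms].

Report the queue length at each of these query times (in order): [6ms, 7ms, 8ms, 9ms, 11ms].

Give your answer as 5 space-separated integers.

Queue lengths at query times:
  query t=6ms: backlog = 2
  query t=7ms: backlog = 2
  query t=8ms: backlog = 2
  query t=9ms: backlog = 2
  query t=11ms: backlog = 1

Answer: 2 2 2 2 1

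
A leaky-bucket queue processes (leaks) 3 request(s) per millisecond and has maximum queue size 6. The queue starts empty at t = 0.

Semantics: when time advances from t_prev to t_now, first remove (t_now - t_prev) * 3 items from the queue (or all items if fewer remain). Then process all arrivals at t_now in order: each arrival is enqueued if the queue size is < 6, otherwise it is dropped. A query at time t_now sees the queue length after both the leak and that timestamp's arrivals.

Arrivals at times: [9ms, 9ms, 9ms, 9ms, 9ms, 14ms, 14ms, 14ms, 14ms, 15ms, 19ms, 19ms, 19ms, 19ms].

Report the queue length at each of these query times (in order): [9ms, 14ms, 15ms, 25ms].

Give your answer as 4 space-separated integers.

Answer: 5 4 2 0

Derivation:
Queue lengths at query times:
  query t=9ms: backlog = 5
  query t=14ms: backlog = 4
  query t=15ms: backlog = 2
  query t=25ms: backlog = 0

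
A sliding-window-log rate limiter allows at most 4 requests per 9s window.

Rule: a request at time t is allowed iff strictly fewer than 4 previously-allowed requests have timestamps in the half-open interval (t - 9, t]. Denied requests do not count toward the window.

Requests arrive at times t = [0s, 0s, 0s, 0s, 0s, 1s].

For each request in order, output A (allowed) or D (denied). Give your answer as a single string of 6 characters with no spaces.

Answer: AAAADD

Derivation:
Tracking allowed requests in the window:
  req#1 t=0s: ALLOW
  req#2 t=0s: ALLOW
  req#3 t=0s: ALLOW
  req#4 t=0s: ALLOW
  req#5 t=0s: DENY
  req#6 t=1s: DENY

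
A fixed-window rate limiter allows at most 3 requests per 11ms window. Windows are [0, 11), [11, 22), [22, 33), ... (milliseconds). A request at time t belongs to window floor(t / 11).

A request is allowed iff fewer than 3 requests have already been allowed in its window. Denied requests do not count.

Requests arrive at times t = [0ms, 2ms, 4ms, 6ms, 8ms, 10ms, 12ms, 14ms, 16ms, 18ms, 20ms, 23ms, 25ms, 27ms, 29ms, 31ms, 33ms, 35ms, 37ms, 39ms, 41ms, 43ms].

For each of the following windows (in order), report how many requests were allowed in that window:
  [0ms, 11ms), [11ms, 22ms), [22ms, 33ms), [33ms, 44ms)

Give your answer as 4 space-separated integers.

Processing requests:
  req#1 t=0ms (window 0): ALLOW
  req#2 t=2ms (window 0): ALLOW
  req#3 t=4ms (window 0): ALLOW
  req#4 t=6ms (window 0): DENY
  req#5 t=8ms (window 0): DENY
  req#6 t=10ms (window 0): DENY
  req#7 t=12ms (window 1): ALLOW
  req#8 t=14ms (window 1): ALLOW
  req#9 t=16ms (window 1): ALLOW
  req#10 t=18ms (window 1): DENY
  req#11 t=20ms (window 1): DENY
  req#12 t=23ms (window 2): ALLOW
  req#13 t=25ms (window 2): ALLOW
  req#14 t=27ms (window 2): ALLOW
  req#15 t=29ms (window 2): DENY
  req#16 t=31ms (window 2): DENY
  req#17 t=33ms (window 3): ALLOW
  req#18 t=35ms (window 3): ALLOW
  req#19 t=37ms (window 3): ALLOW
  req#20 t=39ms (window 3): DENY
  req#21 t=41ms (window 3): DENY
  req#22 t=43ms (window 3): DENY

Allowed counts by window: 3 3 3 3

Answer: 3 3 3 3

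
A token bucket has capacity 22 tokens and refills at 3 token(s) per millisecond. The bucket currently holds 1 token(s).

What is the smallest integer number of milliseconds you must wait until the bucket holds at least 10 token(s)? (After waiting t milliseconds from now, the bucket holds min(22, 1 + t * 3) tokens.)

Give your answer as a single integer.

Answer: 3

Derivation:
Need 1 + t * 3 >= 10, so t >= 9/3.
Smallest integer t = ceil(9/3) = 3.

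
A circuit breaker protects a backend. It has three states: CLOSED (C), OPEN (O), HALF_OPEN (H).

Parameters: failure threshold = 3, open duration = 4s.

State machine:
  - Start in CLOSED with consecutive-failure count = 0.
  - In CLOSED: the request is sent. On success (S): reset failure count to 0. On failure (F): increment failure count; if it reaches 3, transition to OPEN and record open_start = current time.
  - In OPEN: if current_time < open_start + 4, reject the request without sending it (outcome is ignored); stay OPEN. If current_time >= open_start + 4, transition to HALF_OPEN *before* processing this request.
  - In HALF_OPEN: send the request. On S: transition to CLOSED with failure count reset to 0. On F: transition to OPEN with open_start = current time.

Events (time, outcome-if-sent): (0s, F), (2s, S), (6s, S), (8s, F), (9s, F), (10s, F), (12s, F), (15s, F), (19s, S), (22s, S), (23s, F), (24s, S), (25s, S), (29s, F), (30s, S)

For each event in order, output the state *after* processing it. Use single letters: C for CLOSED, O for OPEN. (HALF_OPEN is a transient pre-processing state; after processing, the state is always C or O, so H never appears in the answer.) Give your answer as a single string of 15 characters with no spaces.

State after each event:
  event#1 t=0s outcome=F: state=CLOSED
  event#2 t=2s outcome=S: state=CLOSED
  event#3 t=6s outcome=S: state=CLOSED
  event#4 t=8s outcome=F: state=CLOSED
  event#5 t=9s outcome=F: state=CLOSED
  event#6 t=10s outcome=F: state=OPEN
  event#7 t=12s outcome=F: state=OPEN
  event#8 t=15s outcome=F: state=OPEN
  event#9 t=19s outcome=S: state=CLOSED
  event#10 t=22s outcome=S: state=CLOSED
  event#11 t=23s outcome=F: state=CLOSED
  event#12 t=24s outcome=S: state=CLOSED
  event#13 t=25s outcome=S: state=CLOSED
  event#14 t=29s outcome=F: state=CLOSED
  event#15 t=30s outcome=S: state=CLOSED

Answer: CCCCCOOOCCCCCCC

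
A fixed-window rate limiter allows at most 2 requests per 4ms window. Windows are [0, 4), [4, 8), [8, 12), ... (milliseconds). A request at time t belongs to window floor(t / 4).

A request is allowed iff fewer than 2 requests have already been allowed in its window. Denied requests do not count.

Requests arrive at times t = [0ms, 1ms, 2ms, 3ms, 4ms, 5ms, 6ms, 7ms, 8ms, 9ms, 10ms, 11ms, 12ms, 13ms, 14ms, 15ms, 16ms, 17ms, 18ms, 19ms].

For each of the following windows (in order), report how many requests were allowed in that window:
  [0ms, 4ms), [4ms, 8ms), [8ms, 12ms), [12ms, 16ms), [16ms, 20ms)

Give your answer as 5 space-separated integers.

Answer: 2 2 2 2 2

Derivation:
Processing requests:
  req#1 t=0ms (window 0): ALLOW
  req#2 t=1ms (window 0): ALLOW
  req#3 t=2ms (window 0): DENY
  req#4 t=3ms (window 0): DENY
  req#5 t=4ms (window 1): ALLOW
  req#6 t=5ms (window 1): ALLOW
  req#7 t=6ms (window 1): DENY
  req#8 t=7ms (window 1): DENY
  req#9 t=8ms (window 2): ALLOW
  req#10 t=9ms (window 2): ALLOW
  req#11 t=10ms (window 2): DENY
  req#12 t=11ms (window 2): DENY
  req#13 t=12ms (window 3): ALLOW
  req#14 t=13ms (window 3): ALLOW
  req#15 t=14ms (window 3): DENY
  req#16 t=15ms (window 3): DENY
  req#17 t=16ms (window 4): ALLOW
  req#18 t=17ms (window 4): ALLOW
  req#19 t=18ms (window 4): DENY
  req#20 t=19ms (window 4): DENY

Allowed counts by window: 2 2 2 2 2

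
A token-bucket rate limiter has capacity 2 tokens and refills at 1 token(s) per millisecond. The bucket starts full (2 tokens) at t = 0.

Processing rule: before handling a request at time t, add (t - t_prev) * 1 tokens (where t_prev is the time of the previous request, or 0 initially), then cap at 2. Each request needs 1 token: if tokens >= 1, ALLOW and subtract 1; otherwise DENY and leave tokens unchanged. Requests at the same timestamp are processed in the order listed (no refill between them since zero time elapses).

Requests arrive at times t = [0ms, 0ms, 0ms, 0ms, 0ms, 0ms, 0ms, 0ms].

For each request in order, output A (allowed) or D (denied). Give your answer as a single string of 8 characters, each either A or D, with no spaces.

Simulating step by step:
  req#1 t=0ms: ALLOW
  req#2 t=0ms: ALLOW
  req#3 t=0ms: DENY
  req#4 t=0ms: DENY
  req#5 t=0ms: DENY
  req#6 t=0ms: DENY
  req#7 t=0ms: DENY
  req#8 t=0ms: DENY

Answer: AADDDDDD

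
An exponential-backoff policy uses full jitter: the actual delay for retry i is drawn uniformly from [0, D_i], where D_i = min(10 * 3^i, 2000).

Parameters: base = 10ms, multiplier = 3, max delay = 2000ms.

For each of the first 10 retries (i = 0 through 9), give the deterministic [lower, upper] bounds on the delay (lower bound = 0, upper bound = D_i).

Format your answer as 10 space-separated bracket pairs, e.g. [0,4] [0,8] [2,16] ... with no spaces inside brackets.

Answer: [0,10] [0,30] [0,90] [0,270] [0,810] [0,2000] [0,2000] [0,2000] [0,2000] [0,2000]

Derivation:
Computing bounds per retry:
  i=0: D_i=min(10*3^0,2000)=10, bounds=[0,10]
  i=1: D_i=min(10*3^1,2000)=30, bounds=[0,30]
  i=2: D_i=min(10*3^2,2000)=90, bounds=[0,90]
  i=3: D_i=min(10*3^3,2000)=270, bounds=[0,270]
  i=4: D_i=min(10*3^4,2000)=810, bounds=[0,810]
  i=5: D_i=min(10*3^5,2000)=2000, bounds=[0,2000]
  i=6: D_i=min(10*3^6,2000)=2000, bounds=[0,2000]
  i=7: D_i=min(10*3^7,2000)=2000, bounds=[0,2000]
  i=8: D_i=min(10*3^8,2000)=2000, bounds=[0,2000]
  i=9: D_i=min(10*3^9,2000)=2000, bounds=[0,2000]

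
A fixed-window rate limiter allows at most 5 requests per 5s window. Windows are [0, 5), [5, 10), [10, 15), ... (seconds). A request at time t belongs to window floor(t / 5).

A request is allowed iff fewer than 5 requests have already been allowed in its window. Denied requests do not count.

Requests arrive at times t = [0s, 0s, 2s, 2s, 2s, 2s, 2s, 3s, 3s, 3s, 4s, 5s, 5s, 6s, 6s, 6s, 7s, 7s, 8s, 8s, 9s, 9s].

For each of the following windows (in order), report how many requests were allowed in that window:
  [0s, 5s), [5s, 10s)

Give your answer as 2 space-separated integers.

Answer: 5 5

Derivation:
Processing requests:
  req#1 t=0s (window 0): ALLOW
  req#2 t=0s (window 0): ALLOW
  req#3 t=2s (window 0): ALLOW
  req#4 t=2s (window 0): ALLOW
  req#5 t=2s (window 0): ALLOW
  req#6 t=2s (window 0): DENY
  req#7 t=2s (window 0): DENY
  req#8 t=3s (window 0): DENY
  req#9 t=3s (window 0): DENY
  req#10 t=3s (window 0): DENY
  req#11 t=4s (window 0): DENY
  req#12 t=5s (window 1): ALLOW
  req#13 t=5s (window 1): ALLOW
  req#14 t=6s (window 1): ALLOW
  req#15 t=6s (window 1): ALLOW
  req#16 t=6s (window 1): ALLOW
  req#17 t=7s (window 1): DENY
  req#18 t=7s (window 1): DENY
  req#19 t=8s (window 1): DENY
  req#20 t=8s (window 1): DENY
  req#21 t=9s (window 1): DENY
  req#22 t=9s (window 1): DENY

Allowed counts by window: 5 5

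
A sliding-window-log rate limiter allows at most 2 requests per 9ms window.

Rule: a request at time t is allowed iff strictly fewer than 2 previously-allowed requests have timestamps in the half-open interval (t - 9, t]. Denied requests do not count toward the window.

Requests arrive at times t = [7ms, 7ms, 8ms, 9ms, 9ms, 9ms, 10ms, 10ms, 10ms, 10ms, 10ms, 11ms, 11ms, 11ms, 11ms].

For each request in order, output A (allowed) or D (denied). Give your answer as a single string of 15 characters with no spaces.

Tracking allowed requests in the window:
  req#1 t=7ms: ALLOW
  req#2 t=7ms: ALLOW
  req#3 t=8ms: DENY
  req#4 t=9ms: DENY
  req#5 t=9ms: DENY
  req#6 t=9ms: DENY
  req#7 t=10ms: DENY
  req#8 t=10ms: DENY
  req#9 t=10ms: DENY
  req#10 t=10ms: DENY
  req#11 t=10ms: DENY
  req#12 t=11ms: DENY
  req#13 t=11ms: DENY
  req#14 t=11ms: DENY
  req#15 t=11ms: DENY

Answer: AADDDDDDDDDDDDD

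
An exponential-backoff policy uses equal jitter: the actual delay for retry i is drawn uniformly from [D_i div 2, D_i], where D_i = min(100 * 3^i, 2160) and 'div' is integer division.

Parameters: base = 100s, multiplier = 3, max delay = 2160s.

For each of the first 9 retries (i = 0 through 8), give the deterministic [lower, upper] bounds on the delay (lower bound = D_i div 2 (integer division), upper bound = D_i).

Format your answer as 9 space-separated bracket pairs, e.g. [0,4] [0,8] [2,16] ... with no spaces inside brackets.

Answer: [50,100] [150,300] [450,900] [1080,2160] [1080,2160] [1080,2160] [1080,2160] [1080,2160] [1080,2160]

Derivation:
Computing bounds per retry:
  i=0: D_i=min(100*3^0,2160)=100, bounds=[50,100]
  i=1: D_i=min(100*3^1,2160)=300, bounds=[150,300]
  i=2: D_i=min(100*3^2,2160)=900, bounds=[450,900]
  i=3: D_i=min(100*3^3,2160)=2160, bounds=[1080,2160]
  i=4: D_i=min(100*3^4,2160)=2160, bounds=[1080,2160]
  i=5: D_i=min(100*3^5,2160)=2160, bounds=[1080,2160]
  i=6: D_i=min(100*3^6,2160)=2160, bounds=[1080,2160]
  i=7: D_i=min(100*3^7,2160)=2160, bounds=[1080,2160]
  i=8: D_i=min(100*3^8,2160)=2160, bounds=[1080,2160]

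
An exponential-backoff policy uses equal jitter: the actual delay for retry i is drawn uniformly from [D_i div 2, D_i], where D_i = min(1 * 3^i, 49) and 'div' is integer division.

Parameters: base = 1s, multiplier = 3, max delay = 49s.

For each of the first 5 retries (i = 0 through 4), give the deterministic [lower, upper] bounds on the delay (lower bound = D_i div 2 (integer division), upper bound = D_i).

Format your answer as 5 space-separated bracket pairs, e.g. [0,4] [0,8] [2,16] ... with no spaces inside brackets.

Computing bounds per retry:
  i=0: D_i=min(1*3^0,49)=1, bounds=[0,1]
  i=1: D_i=min(1*3^1,49)=3, bounds=[1,3]
  i=2: D_i=min(1*3^2,49)=9, bounds=[4,9]
  i=3: D_i=min(1*3^3,49)=27, bounds=[13,27]
  i=4: D_i=min(1*3^4,49)=49, bounds=[24,49]

Answer: [0,1] [1,3] [4,9] [13,27] [24,49]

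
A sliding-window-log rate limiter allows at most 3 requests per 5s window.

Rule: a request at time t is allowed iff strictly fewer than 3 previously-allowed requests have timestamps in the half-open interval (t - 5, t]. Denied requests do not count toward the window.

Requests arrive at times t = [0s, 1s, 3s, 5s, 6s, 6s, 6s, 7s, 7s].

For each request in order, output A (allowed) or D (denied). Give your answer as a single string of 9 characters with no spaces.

Tracking allowed requests in the window:
  req#1 t=0s: ALLOW
  req#2 t=1s: ALLOW
  req#3 t=3s: ALLOW
  req#4 t=5s: ALLOW
  req#5 t=6s: ALLOW
  req#6 t=6s: DENY
  req#7 t=6s: DENY
  req#8 t=7s: DENY
  req#9 t=7s: DENY

Answer: AAAAADDDD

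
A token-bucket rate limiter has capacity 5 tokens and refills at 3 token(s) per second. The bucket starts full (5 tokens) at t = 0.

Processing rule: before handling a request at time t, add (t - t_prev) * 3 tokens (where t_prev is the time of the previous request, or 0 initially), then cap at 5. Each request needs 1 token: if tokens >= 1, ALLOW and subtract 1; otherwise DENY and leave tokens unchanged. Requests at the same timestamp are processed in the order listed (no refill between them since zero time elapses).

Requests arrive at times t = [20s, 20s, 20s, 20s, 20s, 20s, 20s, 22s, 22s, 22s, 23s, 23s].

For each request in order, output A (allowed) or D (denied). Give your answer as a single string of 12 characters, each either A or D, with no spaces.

Answer: AAAAADDAAAAA

Derivation:
Simulating step by step:
  req#1 t=20s: ALLOW
  req#2 t=20s: ALLOW
  req#3 t=20s: ALLOW
  req#4 t=20s: ALLOW
  req#5 t=20s: ALLOW
  req#6 t=20s: DENY
  req#7 t=20s: DENY
  req#8 t=22s: ALLOW
  req#9 t=22s: ALLOW
  req#10 t=22s: ALLOW
  req#11 t=23s: ALLOW
  req#12 t=23s: ALLOW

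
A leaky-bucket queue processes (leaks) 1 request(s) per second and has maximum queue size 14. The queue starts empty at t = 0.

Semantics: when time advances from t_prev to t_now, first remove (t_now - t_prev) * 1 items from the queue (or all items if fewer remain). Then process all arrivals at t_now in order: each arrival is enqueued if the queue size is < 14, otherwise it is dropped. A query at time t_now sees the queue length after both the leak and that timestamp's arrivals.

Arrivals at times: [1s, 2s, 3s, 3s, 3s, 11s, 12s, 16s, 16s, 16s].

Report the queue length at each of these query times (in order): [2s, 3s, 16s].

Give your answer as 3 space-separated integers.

Queue lengths at query times:
  query t=2s: backlog = 1
  query t=3s: backlog = 3
  query t=16s: backlog = 3

Answer: 1 3 3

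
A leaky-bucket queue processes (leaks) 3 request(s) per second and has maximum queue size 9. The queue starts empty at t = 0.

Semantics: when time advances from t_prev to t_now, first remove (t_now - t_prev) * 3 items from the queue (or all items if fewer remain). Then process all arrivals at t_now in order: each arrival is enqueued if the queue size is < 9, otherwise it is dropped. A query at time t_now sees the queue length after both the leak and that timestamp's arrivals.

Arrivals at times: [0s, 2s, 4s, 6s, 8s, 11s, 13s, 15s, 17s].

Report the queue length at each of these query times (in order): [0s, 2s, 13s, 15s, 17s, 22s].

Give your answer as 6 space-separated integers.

Queue lengths at query times:
  query t=0s: backlog = 1
  query t=2s: backlog = 1
  query t=13s: backlog = 1
  query t=15s: backlog = 1
  query t=17s: backlog = 1
  query t=22s: backlog = 0

Answer: 1 1 1 1 1 0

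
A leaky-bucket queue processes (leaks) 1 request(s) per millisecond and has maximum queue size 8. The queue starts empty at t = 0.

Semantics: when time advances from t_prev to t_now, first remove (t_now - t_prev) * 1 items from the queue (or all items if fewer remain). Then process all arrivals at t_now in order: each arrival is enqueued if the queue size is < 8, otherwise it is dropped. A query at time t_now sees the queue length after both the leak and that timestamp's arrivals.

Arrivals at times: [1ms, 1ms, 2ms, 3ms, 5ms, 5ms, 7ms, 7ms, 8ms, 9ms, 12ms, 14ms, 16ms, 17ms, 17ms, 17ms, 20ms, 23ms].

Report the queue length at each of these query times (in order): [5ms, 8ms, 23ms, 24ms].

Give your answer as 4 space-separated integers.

Queue lengths at query times:
  query t=5ms: backlog = 2
  query t=8ms: backlog = 2
  query t=23ms: backlog = 1
  query t=24ms: backlog = 0

Answer: 2 2 1 0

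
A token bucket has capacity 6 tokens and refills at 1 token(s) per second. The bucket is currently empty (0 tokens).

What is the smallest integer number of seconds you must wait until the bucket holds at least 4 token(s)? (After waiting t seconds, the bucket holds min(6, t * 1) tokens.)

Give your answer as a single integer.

Answer: 4

Derivation:
Need t * 1 >= 4, so t >= 4/1.
Smallest integer t = ceil(4/1) = 4.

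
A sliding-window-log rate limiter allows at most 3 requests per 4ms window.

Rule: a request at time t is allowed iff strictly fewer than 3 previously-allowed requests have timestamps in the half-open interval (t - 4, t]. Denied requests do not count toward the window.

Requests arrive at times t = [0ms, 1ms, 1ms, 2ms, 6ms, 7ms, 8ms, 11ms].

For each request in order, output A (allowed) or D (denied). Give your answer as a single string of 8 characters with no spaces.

Answer: AAADAAAA

Derivation:
Tracking allowed requests in the window:
  req#1 t=0ms: ALLOW
  req#2 t=1ms: ALLOW
  req#3 t=1ms: ALLOW
  req#4 t=2ms: DENY
  req#5 t=6ms: ALLOW
  req#6 t=7ms: ALLOW
  req#7 t=8ms: ALLOW
  req#8 t=11ms: ALLOW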